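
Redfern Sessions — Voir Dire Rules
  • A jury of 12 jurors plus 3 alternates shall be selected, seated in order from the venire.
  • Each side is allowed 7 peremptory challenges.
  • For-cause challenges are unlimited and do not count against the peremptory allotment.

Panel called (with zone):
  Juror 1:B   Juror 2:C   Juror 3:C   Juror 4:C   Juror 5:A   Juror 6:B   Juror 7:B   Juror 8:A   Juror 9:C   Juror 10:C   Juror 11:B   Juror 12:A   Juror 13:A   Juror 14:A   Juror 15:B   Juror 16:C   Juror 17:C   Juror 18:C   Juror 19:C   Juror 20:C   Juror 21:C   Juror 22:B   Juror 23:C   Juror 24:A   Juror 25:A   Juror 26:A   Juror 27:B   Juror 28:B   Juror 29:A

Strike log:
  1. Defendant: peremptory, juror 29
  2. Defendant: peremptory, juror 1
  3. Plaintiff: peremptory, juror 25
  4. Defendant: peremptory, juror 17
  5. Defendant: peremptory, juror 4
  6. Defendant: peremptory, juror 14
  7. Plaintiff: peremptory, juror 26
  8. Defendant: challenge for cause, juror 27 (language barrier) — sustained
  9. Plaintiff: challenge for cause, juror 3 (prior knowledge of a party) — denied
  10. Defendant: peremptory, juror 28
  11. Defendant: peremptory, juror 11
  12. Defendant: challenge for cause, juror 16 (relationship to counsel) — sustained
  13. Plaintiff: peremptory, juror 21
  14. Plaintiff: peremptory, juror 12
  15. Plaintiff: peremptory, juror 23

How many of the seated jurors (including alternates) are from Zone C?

Removed: #1, #4, #11, #12, #14, #16, #17, #21, #23, #25, #26, #27, #28, #29.
Seated (15 incl. alternates): #2, #3, #5, #6, #7, #8, #9, #10, #13, #15, #18, #19, #20, #22, #24.
Of those, in Zone C: #2, #3, #9, #10, #18, #19, #20 → 7.

7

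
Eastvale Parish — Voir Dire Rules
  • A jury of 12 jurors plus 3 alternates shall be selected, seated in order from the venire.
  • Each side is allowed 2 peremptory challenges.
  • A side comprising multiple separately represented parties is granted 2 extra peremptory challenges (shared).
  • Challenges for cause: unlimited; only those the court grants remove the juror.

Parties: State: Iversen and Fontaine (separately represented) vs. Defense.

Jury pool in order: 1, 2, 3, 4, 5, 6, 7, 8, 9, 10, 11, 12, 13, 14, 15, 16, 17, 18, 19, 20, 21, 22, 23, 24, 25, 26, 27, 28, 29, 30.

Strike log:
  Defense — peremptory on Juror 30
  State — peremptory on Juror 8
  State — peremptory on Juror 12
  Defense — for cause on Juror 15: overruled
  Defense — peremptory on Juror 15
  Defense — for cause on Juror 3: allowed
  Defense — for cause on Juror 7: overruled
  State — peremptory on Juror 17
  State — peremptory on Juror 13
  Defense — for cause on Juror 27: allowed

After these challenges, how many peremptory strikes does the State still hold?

State allotment: 2 base + 2 multi-party = 4.
State peremptories used: #8, #12, #17, #13 — 4.
Remaining: 4 − 4 = 0.

0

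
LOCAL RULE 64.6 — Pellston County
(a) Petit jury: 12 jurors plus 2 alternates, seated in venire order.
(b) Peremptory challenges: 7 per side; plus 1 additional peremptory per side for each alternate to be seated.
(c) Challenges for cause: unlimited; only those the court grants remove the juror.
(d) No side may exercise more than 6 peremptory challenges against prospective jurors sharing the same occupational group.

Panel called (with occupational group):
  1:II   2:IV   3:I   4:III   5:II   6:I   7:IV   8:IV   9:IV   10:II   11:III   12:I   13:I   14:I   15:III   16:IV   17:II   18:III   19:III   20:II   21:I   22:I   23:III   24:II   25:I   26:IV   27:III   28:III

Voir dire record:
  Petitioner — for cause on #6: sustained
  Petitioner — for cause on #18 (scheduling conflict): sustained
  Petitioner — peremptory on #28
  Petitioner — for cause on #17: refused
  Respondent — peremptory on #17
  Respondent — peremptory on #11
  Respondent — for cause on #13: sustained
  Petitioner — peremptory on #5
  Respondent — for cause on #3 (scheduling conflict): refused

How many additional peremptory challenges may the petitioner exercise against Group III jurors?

5

Petitioner peremptories so far: #28, #5 — 2 of 9 used, 7 left overall.
Against Group III: #28 — 1 used; per-group cap 6 leaves 5.
Binding limit: min(7, 5) = 5.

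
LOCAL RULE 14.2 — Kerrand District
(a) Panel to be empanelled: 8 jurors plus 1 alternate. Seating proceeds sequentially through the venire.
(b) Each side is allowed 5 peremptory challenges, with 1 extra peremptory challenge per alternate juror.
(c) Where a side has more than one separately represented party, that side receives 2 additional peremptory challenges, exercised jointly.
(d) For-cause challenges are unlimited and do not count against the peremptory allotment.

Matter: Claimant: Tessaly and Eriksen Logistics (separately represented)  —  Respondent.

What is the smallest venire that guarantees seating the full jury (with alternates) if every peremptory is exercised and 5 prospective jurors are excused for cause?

28

Seats to fill: 8 + 1 alternates = 9.
Peremptories — Claimant: 5 + 1×1 + 2 = 8; Respondent: 5 + 1×1 = 6; total 14.
For-cause removals: 5.
Minimum venire: 9 + 14 + 5 = 28.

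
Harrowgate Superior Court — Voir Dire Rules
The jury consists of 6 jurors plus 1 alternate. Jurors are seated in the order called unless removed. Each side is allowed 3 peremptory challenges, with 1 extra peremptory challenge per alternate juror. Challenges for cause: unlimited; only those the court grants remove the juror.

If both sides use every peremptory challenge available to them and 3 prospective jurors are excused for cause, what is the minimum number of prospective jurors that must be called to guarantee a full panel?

Seats to fill: 6 + 1 alternates = 7.
Peremptories: 3 + 1×1 = 4 per side × 2 sides = 8.
For-cause removals: 3.
Minimum venire: 7 + 8 + 3 = 18.

18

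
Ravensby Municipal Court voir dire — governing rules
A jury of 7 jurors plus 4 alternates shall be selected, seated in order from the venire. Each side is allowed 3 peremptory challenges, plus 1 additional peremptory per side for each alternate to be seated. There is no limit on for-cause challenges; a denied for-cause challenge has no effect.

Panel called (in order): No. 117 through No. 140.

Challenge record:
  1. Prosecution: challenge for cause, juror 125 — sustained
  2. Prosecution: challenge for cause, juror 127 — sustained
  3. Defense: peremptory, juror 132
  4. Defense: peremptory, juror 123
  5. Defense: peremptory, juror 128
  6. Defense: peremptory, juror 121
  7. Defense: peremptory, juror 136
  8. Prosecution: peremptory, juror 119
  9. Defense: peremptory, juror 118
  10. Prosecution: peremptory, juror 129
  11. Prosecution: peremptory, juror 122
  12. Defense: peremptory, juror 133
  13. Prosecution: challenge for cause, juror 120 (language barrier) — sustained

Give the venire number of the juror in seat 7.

135

Removed: #118, #119, #120, #121, #122, #123, #125, #127, #128, #129, #132, #133, #136.
Filling seats in venire order through position 7: #117, #124, #126, #130, #131, #134, #135.
So seat 7 is #135.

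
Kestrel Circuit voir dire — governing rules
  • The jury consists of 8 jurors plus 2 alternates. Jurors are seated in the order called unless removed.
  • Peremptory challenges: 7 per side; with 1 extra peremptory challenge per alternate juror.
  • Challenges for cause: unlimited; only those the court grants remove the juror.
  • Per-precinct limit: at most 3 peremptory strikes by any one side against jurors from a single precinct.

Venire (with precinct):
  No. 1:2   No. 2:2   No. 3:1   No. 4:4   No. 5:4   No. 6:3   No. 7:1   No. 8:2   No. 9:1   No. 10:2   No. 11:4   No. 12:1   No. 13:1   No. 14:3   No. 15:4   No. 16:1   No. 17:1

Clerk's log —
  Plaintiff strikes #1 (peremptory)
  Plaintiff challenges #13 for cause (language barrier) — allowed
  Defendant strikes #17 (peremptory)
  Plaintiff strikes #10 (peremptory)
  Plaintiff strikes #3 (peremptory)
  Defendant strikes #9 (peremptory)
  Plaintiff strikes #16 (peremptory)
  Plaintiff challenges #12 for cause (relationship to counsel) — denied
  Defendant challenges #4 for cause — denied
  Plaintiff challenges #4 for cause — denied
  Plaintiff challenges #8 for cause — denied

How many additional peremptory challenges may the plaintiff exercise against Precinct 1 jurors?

Plaintiff peremptories so far: #1, #10, #3, #16 — 4 of 9 used, 5 left overall.
Against Precinct 1: #3, #16 — 2 used; per-precinct cap 3 leaves 1.
Binding limit: min(5, 1) = 1.

1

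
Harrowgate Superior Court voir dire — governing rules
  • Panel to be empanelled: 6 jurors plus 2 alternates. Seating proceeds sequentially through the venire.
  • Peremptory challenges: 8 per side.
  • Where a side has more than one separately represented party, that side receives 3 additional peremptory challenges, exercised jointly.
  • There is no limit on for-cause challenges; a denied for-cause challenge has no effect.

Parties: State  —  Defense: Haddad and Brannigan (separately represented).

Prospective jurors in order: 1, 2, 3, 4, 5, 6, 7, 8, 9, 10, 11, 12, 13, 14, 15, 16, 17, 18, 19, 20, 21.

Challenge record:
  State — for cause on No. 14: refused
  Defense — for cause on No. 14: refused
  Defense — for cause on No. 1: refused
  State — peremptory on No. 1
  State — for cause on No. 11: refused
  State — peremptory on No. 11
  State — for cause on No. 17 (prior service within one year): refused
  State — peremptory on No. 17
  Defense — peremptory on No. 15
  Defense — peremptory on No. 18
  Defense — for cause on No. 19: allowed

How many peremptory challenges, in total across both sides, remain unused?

14

State allotment: 8. Defense allotment: 8 base + 3 multi-party = 11.
State peremptories used: #1, #11, #17 — 3 (for-cause on #14, #11, #17 don't count).
Defense peremptories used: #15, #18 — 2 (for-cause on #14, #1, #19 don't count).
Remaining: (8 − 3) + (11 − 2) = 14.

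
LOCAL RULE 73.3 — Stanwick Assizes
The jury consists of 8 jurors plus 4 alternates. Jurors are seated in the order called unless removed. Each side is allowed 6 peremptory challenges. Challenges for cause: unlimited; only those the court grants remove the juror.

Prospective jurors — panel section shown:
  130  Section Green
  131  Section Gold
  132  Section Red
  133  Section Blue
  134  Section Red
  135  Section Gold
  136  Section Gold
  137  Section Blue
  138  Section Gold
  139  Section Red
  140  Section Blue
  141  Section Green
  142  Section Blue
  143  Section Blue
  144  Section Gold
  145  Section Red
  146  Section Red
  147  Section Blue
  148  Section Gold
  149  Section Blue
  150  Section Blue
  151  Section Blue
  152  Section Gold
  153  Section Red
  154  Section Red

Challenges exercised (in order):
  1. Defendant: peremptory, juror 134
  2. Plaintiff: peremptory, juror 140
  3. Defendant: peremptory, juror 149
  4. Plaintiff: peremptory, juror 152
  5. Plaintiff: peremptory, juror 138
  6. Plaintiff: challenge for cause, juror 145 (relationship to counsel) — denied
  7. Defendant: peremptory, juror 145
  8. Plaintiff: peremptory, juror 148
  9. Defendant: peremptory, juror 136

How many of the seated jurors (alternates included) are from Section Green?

Removed: #134, #136, #138, #140, #145, #148, #149, #152.
Seated (12 incl. alternates): #130, #131, #132, #133, #135, #137, #139, #141, #142, #143, #144, #146.
Of those, in Section Green: #130, #141 → 2.

2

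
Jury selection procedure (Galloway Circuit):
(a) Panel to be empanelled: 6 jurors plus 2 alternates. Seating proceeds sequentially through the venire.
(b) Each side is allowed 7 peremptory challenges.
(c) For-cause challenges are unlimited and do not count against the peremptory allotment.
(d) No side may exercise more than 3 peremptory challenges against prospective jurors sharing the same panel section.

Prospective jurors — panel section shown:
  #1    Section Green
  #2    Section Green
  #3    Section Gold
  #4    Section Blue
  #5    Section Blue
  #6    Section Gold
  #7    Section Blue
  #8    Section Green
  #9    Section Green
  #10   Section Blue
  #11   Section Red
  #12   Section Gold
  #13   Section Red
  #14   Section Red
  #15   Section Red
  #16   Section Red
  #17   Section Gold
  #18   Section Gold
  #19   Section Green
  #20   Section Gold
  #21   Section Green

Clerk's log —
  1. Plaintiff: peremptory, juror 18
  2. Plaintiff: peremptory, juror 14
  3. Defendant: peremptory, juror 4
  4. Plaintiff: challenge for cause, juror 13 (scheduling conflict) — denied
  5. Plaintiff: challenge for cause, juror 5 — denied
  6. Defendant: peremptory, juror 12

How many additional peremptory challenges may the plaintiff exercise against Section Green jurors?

Plaintiff peremptories so far: #18, #14 — 2 of 7 used, 5 left overall.
Against Section Green: none yet — per-section cap 3 leaves 3.
Binding limit: min(5, 3) = 3.

3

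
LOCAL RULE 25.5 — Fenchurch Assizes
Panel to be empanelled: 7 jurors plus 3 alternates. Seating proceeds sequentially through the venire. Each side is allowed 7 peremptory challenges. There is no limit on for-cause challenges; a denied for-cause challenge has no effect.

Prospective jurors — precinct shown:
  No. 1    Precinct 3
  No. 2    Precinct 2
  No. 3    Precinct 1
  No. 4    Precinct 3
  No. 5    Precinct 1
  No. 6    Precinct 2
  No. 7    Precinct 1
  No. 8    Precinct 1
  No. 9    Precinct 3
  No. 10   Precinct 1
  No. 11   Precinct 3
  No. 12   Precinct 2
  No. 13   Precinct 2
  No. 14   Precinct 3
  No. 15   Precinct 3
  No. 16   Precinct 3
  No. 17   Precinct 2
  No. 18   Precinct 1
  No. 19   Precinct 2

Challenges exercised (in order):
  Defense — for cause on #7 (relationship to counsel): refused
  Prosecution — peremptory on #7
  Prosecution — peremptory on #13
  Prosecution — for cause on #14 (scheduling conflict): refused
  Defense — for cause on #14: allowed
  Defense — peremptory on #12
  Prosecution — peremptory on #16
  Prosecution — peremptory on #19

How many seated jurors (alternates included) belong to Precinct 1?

Removed: #7, #12, #13, #14, #16, #19.
Seated (10 incl. alternates): #1, #2, #3, #4, #5, #6, #8, #9, #10, #11.
Of those, in Precinct 1: #3, #5, #8, #10 → 4.

4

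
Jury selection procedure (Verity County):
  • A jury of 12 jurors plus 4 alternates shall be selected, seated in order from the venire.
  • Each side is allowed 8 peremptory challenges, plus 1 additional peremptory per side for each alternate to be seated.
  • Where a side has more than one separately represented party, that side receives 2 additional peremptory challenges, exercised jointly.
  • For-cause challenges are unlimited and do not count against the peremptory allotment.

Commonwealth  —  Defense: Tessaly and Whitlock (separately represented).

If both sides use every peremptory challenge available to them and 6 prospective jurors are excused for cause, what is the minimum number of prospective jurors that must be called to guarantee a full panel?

48

Seats to fill: 12 + 4 alternates = 16.
Peremptories — Commonwealth: 8 + 1×4 = 12; Defense: 8 + 1×4 + 2 = 14; total 26.
For-cause removals: 6.
Minimum venire: 16 + 26 + 6 = 48.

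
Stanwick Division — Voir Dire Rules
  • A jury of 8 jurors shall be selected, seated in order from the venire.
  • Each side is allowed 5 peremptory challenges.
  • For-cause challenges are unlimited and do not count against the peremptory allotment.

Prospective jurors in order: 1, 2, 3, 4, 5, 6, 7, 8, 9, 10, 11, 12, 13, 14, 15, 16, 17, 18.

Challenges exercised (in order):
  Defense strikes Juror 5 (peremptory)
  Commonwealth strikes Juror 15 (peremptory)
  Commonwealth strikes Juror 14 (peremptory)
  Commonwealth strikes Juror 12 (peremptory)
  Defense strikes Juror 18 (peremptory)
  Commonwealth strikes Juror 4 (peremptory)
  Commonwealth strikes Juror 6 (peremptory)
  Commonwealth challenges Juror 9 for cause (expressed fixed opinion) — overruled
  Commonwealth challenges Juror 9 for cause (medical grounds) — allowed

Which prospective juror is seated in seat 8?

Removed: #4, #5, #6, #9, #12, #14, #15, #18.
Seating in order: seats 1–8 → #1, #2, #3, #7, #8, #10, #11, #13.
So seat 8 is #13.

13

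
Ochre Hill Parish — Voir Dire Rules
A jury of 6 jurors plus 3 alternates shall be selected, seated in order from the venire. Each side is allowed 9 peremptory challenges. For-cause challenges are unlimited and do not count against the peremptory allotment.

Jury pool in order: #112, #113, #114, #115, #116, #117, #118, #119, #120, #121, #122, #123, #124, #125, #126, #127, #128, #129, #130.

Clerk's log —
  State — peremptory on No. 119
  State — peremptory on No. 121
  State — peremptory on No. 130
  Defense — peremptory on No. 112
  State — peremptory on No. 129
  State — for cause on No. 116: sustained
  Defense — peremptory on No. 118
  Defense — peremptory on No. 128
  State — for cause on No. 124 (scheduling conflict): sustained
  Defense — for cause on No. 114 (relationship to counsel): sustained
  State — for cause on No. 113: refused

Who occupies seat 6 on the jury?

123

Removed: #112, #114, #116, #118, #119, #121, #124, #128, #129, #130. (#113 stays — for-cause denied.)
Filling seats in venire order through position 6: #113, #115, #117, #120, #122, #123.
So seat 6 is #123.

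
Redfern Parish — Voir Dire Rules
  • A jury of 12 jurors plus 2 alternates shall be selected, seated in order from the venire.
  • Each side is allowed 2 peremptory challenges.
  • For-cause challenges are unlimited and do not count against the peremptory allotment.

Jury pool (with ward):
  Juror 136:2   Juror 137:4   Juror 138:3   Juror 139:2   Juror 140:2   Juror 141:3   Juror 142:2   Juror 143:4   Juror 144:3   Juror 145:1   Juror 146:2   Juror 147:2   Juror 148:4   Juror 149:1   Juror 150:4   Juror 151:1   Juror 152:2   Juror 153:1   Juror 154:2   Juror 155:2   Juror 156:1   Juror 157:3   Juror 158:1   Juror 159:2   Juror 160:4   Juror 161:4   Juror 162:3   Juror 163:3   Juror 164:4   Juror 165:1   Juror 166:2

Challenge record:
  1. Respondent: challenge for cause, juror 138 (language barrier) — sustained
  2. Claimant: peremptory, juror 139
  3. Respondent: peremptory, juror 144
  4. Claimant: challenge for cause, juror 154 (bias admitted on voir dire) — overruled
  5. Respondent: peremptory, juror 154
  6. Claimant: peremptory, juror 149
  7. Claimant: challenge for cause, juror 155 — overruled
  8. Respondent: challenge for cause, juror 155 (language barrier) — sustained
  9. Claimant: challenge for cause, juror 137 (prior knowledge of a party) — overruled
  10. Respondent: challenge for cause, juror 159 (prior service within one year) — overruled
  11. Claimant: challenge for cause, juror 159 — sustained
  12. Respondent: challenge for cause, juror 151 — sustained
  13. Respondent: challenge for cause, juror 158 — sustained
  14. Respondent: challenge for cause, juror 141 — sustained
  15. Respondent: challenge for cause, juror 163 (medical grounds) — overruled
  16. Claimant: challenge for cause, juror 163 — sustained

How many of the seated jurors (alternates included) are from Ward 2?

Removed: #138, #139, #141, #144, #149, #151, #154, #155, #158, #159, #163.
Seated (14 incl. alternates): #136, #137, #140, #142, #143, #145, #146, #147, #148, #150, #152, #153, #156, #157.
Of those, in Ward 2: #136, #140, #142, #146, #147, #152 → 6.

6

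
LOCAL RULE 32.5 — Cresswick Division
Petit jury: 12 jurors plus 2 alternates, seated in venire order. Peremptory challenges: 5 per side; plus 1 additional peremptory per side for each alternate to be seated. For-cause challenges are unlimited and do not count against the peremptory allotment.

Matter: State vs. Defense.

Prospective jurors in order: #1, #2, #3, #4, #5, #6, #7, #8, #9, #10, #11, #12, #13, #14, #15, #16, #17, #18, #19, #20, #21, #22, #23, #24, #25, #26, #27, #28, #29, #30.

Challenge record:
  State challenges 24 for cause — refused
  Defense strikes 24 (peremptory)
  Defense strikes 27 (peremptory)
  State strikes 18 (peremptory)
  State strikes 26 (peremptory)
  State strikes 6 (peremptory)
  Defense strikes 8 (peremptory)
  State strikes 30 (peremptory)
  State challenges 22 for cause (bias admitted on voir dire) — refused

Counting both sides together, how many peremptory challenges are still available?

State allotment: 5 base + 1 × 2 alternates = 7. Defense allotment: 5 base + 1 × 2 alternates = 7.
State peremptories used: #18, #26, #6, #30 — 4 (for-cause on #24, #22 don't count).
Defense peremptories used: #24, #27, #8 — 3.
Remaining: (7 − 4) + (7 − 3) = 7.

7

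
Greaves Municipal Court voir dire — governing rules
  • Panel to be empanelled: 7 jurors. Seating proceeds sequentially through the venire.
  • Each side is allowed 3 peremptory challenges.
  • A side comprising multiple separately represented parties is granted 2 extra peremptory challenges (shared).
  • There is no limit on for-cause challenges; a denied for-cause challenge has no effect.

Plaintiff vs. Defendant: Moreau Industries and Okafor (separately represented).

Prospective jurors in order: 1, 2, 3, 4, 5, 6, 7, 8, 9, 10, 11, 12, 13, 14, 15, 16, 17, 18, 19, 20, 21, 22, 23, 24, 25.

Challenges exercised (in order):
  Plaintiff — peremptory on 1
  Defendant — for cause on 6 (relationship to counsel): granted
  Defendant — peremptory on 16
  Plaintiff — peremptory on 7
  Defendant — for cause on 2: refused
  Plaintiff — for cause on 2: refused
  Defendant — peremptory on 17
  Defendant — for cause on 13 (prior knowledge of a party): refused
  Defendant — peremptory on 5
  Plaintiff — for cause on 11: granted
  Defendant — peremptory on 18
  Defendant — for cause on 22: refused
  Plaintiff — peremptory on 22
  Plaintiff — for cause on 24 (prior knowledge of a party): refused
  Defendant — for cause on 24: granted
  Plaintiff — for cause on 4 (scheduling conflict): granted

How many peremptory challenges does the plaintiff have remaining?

Plaintiff allotment: 3.
Plaintiff peremptories used: #1, #7, #22 — 3 (for-cause on #2, #11, #24, #4 don't count).
Remaining: 3 − 3 = 0.

0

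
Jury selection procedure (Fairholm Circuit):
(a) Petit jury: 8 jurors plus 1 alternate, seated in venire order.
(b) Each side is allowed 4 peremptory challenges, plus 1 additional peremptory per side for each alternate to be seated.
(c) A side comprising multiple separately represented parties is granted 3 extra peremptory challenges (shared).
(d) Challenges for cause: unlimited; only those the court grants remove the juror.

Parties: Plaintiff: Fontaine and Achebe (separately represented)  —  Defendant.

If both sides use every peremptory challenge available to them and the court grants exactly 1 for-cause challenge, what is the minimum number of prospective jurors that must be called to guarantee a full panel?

23

Seats to fill: 8 + 1 alternates = 9.
Peremptories — Plaintiff: 4 + 1×1 + 3 = 8; Defendant: 4 + 1×1 = 5; total 13.
For-cause removals: 1.
Minimum venire: 9 + 13 + 1 = 23.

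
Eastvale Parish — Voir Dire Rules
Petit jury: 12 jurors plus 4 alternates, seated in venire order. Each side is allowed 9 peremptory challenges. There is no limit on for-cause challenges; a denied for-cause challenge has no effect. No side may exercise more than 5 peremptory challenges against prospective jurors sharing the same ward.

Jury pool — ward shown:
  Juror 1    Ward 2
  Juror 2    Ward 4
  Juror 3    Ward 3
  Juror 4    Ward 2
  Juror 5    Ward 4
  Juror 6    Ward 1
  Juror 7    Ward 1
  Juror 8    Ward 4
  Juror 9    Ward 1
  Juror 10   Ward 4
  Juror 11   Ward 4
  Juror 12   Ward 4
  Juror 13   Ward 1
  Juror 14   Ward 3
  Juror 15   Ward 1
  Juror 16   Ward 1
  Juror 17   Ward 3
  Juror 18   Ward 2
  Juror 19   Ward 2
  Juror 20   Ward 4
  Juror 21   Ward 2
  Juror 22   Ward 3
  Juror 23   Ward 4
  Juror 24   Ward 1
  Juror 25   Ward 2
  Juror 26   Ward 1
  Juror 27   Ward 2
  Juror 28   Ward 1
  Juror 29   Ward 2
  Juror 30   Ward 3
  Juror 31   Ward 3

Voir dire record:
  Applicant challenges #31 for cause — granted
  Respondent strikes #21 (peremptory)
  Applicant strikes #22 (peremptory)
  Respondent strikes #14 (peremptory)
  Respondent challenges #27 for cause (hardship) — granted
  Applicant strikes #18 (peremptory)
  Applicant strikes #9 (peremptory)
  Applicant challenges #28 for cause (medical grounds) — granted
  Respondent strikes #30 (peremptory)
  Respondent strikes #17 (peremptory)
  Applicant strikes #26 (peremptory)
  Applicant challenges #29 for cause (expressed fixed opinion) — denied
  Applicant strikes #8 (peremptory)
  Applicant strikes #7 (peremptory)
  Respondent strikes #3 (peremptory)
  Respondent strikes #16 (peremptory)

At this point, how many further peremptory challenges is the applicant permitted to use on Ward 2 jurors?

3

Applicant peremptories so far: #22, #18, #9, #26, #8, #7 — 6 of 9 used, 3 left overall.
Against Ward 2: #18 — 1 used; per-ward cap 5 leaves 4.
Binding limit: min(3, 4) = 3.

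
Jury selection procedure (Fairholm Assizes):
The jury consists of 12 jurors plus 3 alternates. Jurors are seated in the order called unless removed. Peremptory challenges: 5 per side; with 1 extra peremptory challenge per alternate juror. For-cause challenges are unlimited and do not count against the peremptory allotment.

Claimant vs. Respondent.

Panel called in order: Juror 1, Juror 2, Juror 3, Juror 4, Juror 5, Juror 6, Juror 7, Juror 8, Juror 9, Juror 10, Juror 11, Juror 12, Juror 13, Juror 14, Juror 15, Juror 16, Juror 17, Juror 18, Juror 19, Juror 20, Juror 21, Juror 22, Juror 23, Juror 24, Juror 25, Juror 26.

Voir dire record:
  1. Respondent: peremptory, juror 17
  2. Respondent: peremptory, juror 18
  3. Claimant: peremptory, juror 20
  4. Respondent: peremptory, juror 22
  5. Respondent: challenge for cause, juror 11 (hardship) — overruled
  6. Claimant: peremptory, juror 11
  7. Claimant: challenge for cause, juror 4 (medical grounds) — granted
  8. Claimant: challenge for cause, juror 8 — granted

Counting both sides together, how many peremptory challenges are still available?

Claimant allotment: 5 base + 1 × 3 alternates = 8. Respondent allotment: 5 base + 1 × 3 alternates = 8.
Claimant peremptories used: #20, #11 — 2 (for-cause on #4, #8 don't count).
Respondent peremptories used: #17, #18, #22 — 3 (the for-cause on #11 doesn't count).
Remaining: (8 − 2) + (8 − 3) = 11.

11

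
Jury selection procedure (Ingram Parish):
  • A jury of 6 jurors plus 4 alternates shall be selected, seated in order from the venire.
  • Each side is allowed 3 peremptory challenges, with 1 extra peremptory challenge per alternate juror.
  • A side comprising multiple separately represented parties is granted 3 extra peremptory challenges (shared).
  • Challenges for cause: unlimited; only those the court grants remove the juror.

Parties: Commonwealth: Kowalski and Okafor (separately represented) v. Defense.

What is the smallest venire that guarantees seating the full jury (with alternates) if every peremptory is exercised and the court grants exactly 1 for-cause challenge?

28

Seats to fill: 6 + 4 alternates = 10.
Peremptories — Commonwealth: 3 + 1×4 + 3 = 10; Defense: 3 + 1×4 = 7; total 17.
For-cause removals: 1.
Minimum venire: 10 + 17 + 1 = 28.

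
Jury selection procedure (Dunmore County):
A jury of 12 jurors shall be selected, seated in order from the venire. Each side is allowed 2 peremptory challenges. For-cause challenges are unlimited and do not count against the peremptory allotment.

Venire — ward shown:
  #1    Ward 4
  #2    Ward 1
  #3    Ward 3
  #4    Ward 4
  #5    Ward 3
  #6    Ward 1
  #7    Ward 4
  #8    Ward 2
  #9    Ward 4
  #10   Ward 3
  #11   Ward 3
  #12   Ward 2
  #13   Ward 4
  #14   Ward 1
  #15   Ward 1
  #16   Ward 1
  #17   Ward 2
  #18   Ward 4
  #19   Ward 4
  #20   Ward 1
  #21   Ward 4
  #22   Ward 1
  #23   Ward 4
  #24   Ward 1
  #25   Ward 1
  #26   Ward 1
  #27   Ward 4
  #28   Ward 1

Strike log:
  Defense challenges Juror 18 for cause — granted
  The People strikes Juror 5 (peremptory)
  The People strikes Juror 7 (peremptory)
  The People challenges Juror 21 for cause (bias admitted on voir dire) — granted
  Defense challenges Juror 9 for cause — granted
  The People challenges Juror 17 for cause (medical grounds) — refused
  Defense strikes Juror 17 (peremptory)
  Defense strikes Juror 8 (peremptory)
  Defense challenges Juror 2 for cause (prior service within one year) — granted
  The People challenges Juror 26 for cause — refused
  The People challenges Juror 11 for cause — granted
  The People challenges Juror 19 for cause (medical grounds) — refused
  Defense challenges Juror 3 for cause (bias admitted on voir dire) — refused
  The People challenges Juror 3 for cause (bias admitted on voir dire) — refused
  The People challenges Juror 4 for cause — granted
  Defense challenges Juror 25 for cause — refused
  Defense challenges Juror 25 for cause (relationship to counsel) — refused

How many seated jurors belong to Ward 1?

6

Removed: #2, #4, #5, #7, #8, #9, #11, #17, #18, #21.
Seated jurors 1–12: #1, #3, #6, #10, #12, #13, #14, #15, #16, #19, #20, #22.
Of those, in Ward 1: #6, #14, #15, #16, #20, #22 → 6.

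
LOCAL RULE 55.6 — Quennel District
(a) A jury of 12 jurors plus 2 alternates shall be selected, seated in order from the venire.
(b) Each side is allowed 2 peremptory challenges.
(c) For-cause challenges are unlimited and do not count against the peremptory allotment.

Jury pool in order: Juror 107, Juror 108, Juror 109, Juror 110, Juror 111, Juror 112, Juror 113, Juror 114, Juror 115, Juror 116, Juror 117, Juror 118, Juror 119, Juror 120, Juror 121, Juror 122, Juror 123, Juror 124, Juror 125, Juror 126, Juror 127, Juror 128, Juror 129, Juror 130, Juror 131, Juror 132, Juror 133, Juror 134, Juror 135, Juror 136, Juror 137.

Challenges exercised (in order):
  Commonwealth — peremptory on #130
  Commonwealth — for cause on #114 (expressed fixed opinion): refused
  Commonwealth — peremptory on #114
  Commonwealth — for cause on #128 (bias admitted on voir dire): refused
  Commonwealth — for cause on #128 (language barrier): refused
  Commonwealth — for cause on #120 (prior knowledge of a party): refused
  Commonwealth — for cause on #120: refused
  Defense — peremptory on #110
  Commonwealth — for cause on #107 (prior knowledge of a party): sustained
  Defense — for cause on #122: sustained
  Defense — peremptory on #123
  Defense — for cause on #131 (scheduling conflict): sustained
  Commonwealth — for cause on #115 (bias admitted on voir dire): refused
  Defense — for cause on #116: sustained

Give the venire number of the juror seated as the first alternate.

125

Removed: #107, #110, #114, #116, #122, #123, #130, #131. (#115, #120, #128 stay — for-cause denied.)
Seating in order: seats 1–12 → #108, #109, #111, #112, #113, #115, #117, #118, #119, #120, #121, #124; alternates → #125, #126.
So alternate 1 is #125.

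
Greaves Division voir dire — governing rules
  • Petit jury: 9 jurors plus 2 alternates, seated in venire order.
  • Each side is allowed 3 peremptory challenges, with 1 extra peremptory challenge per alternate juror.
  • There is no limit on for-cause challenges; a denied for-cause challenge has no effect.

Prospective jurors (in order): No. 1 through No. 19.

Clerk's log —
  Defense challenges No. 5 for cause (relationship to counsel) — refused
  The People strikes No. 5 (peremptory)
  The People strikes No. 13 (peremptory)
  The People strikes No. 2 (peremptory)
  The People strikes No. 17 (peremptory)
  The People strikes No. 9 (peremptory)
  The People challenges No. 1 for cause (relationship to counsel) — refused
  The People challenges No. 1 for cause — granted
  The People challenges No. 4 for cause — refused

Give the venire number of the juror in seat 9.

14

Removed: #1, #2, #5, #9, #13, #17. (#4 stays — for-cause denied.)
Seating in order: seats 1–9 → #3, #4, #6, #7, #8, #10, #11, #12, #14; alternates → #15, #16.
So seat 9 is #14.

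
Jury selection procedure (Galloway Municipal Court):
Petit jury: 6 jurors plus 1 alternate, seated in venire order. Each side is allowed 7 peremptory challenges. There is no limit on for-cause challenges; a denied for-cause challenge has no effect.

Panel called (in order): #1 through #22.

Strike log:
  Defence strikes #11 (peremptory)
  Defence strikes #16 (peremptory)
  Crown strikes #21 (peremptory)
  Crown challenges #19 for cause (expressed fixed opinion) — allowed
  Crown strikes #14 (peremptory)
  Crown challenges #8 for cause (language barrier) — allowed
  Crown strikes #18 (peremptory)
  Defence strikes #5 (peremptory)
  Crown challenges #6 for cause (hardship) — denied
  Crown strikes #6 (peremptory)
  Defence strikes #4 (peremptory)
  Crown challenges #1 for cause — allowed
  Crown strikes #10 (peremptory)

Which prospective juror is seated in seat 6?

13

Removed: #1, #4, #5, #6, #8, #10, #11, #14, #16, #18, #19, #21.
Seating in order: seats 1–6 → #2, #3, #7, #9, #12, #13; alternates → #15.
So seat 6 is #13.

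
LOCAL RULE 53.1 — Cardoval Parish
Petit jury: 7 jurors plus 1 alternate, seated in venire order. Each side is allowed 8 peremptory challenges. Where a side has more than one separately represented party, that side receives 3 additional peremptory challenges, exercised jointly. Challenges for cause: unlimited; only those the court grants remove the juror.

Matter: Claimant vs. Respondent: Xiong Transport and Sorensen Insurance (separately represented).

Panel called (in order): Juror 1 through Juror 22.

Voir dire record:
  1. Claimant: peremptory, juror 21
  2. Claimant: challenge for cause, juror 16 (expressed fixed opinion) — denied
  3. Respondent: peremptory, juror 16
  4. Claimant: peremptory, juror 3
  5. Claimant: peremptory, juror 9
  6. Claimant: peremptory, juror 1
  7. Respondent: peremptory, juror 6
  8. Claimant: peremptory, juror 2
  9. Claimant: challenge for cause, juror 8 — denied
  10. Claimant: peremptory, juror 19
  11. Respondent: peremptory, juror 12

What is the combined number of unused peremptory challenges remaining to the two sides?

Claimant allotment: 8. Respondent allotment: 8 base + 3 multi-party = 11.
Claimant peremptories used: #21, #3, #9, #1, #2, #19 — 6 (for-cause on #16, #8 don't count).
Respondent peremptories used: #16, #6, #12 — 3.
Remaining: (8 − 6) + (11 − 3) = 10.

10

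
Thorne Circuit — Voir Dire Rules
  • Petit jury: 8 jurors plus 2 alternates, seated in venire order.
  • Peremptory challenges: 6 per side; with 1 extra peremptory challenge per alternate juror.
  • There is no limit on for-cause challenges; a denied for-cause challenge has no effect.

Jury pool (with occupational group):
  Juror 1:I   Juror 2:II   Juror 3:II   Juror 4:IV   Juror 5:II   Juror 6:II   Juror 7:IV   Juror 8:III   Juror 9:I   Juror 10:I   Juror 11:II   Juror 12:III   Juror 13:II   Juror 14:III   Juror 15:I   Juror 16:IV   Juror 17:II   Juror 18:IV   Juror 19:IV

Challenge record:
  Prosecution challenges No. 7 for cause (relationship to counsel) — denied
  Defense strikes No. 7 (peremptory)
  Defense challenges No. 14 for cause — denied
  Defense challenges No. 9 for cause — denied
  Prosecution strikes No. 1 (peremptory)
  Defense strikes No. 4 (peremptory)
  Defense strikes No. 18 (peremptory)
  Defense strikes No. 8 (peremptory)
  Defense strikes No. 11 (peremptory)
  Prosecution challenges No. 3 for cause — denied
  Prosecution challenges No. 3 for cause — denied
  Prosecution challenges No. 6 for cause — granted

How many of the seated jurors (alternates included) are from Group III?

2

Removed: #1, #4, #6, #7, #8, #11, #18.
Seated (10 incl. alternates): #2, #3, #5, #9, #10, #12, #13, #14, #15, #16.
Of those, in Group III: #12, #14 → 2.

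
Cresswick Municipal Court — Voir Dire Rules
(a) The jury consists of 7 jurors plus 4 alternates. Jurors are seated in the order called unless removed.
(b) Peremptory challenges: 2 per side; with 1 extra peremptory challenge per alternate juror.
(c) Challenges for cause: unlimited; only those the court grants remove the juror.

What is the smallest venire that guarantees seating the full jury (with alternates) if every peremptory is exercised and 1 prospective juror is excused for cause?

Seats to fill: 7 + 4 alternates = 11.
Peremptories: 2 + 1×4 = 6 per side × 2 sides = 12.
For-cause removals: 1.
Minimum venire: 11 + 12 + 1 = 24.

24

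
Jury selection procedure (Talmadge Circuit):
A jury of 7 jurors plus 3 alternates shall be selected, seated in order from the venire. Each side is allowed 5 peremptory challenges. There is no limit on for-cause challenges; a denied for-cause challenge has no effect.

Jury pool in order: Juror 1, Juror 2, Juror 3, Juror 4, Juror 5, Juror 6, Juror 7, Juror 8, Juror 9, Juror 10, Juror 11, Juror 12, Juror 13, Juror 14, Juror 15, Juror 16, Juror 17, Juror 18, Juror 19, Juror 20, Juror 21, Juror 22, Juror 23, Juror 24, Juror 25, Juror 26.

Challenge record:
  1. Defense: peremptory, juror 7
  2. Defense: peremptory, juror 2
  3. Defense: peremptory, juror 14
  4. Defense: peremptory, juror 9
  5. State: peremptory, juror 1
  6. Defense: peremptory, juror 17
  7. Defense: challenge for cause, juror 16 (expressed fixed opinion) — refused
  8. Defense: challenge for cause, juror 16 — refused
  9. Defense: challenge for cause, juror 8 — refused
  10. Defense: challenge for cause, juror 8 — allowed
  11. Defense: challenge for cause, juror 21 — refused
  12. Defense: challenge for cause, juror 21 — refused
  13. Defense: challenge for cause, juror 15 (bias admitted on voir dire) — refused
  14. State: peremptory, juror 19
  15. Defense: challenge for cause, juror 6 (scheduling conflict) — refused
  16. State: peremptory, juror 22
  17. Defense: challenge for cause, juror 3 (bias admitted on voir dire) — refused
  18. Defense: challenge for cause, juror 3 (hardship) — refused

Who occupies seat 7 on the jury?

12

Removed: #1, #2, #7, #8, #9, #14, #17, #19, #22. (#3, #6, #15, #16, #21 stay — for-cause denied.)
Seating in order: seats 1–7 → #3, #4, #5, #6, #10, #11, #12; alternates → #13, #15, #16.
So seat 7 is #12.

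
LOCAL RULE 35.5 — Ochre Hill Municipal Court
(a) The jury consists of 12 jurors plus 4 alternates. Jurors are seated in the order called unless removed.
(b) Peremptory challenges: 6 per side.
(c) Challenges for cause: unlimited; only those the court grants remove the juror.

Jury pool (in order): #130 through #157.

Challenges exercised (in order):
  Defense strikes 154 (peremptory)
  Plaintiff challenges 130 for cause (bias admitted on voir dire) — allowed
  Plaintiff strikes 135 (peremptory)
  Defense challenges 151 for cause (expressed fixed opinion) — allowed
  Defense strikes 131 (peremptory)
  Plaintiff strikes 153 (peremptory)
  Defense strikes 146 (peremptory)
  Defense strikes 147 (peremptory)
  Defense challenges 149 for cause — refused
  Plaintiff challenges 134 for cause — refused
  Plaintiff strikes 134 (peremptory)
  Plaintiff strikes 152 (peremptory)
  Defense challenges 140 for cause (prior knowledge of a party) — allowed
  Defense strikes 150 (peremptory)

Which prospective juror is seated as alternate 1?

Removed: #130, #131, #134, #135, #140, #146, #147, #150, #151, #152, #153, #154. (#149 stays — for-cause denied.)
Seating in order: seats 1–12 → #132, #133, #136, #137, #138, #139, #141, #142, #143, #144, #145, #148; alternates → #149, #155, #156, #157.
So alternate 1 is #149.

149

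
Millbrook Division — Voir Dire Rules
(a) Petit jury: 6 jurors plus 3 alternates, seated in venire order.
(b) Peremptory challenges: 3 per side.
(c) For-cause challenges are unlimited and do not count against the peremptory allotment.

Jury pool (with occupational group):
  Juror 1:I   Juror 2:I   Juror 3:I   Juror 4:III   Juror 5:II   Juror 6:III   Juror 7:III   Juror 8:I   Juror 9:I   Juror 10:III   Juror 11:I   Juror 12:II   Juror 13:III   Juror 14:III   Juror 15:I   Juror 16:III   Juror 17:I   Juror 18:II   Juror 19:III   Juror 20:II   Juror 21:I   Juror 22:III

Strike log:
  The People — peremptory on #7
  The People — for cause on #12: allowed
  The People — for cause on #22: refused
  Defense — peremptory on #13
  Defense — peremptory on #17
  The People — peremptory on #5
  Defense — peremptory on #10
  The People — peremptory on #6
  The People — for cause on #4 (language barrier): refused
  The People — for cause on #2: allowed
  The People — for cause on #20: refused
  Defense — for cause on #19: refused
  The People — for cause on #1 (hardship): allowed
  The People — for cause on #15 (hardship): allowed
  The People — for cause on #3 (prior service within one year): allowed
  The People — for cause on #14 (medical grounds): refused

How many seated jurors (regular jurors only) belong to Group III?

Removed: #1, #2, #3, #5, #6, #7, #10, #12, #13, #15, #17.
Seated jurors 1–6: #4, #8, #9, #11, #14, #16 (alternates #18, #19, #20 not counted).
Of those, in Group III: #4, #14, #16 → 3.

3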